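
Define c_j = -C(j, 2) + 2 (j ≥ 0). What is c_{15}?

C(15, 2) = 105, so c_{15} = -103.

-103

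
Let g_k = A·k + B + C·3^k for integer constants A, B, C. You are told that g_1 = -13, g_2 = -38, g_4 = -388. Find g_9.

-98373

At k = 1, 2, 4: A + B + 3C = -13; 2A + B + 9C = -38; 4A + B + 81C = -388.
Subtracting the first from the second: A + 6C = -25.
Subtracting the second from the third: 2A + 72C = -350.
Solving: C = -5, A = 5, then B = -3.
Therefore g_9 = 45 + (-3) + (-5)·19683 = -98373.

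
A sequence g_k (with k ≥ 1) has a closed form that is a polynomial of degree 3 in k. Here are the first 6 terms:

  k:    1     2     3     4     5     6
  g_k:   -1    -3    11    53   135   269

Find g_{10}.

1565

1st diffs: -2, 14, 42, 82, 134.
2nd diffs: 16, 28, 40, 52.
3rd diffs: 12, 12, 12 (constant).
So g_k = 2k^3 - 4k^2 - 4k + 5.
Evaluating at k = 10 gives g_{10} = 1565.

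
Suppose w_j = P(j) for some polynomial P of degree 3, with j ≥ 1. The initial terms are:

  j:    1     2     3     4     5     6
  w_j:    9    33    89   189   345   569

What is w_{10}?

2385

1st diffs: 24, 56, 100, 156, 224.
2nd diffs: 32, 44, 56, 68.
3rd diffs: 12, 12, 12 (constant).
Newton forward-difference form: w_j = 9 + 24·C(j-1,1) + 32·C(j-1,2) + 12·C(j-1,3).
At j = 10: j-1 = 9, so w_{10} = 9 + 216 + 1152 + 1008 = 2385.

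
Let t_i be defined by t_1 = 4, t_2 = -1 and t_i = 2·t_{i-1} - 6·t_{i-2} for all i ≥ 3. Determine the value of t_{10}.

Step forward from the initial values:
t_3 = -26  t_4 = -46  t_5 = 64  t_6 = 404  t_7 = 424  t_8 = -1576  t_9 = -5696  t_{10} = -1936.

-1936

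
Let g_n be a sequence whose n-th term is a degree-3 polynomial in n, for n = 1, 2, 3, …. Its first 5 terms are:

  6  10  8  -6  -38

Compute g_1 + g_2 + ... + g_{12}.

-3954

1st diffs: 4, -2, -14, -32.
2nd diffs: -6, -12, -18.
3rd diffs: -6, -6 (constant).
Newton forward-difference form: g_n = 6 + 4·C(n-1,1) + (-6)·C(n-1,2) + (-6)·C(n-1,3).
Continuing: …, -94, -180, -302, -466, …, g_{12} = -1270.
Summing n = 1..12 (12 terms) gives -3954.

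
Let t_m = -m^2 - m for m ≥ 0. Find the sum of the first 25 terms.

-5200

Over m = 0..24: Σm = 300, Σm² = 4900.
Total = (-1)·4900 + (-1)·300 = -5200.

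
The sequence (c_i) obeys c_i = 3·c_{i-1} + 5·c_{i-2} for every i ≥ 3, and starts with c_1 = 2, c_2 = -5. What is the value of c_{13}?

Iterate the recurrence:
c_3 = -5; c_4 = -40; c_5 = -145; …; c_{10} = -194360; c_{11} = -814805; c_{12} = -3416215; c_{13} = -14322670.

-14322670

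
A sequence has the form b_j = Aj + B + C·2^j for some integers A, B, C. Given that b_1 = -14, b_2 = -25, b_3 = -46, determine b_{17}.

At j = 1, 2, 3: A + B + 2C = -14; 2A + B + 4C = -25; 3A + B + 8C = -46.
Subtracting the first from the second: A + 2C = -11.
Subtracting the second from the third: A + 4C = -21.
Solving: C = -5, A = -1, then B = -3.
Hence b_{17} = -1·17 + (-3) + (-5)·131072 = -655380.

-655380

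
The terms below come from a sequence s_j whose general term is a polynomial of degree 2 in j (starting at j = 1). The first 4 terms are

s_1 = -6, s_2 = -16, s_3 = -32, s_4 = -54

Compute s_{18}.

-992

1st diffs: -10, -16, -22.
2nd diffs: -6, -6 (constant).
Newton forward-difference form: s_j = -6 + (-10)·C(j-1,1) + (-6)·C(j-1,2).
At j = 18: j-1 = 17, so s_{18} = -6 - 170 - 816 = -992.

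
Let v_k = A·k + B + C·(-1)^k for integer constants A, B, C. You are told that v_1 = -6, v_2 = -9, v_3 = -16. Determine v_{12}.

-59

Write the equations: A + B - C = -6; 2A + B + C = -9; 3A + B - C = -16.
Subtracting the first from the second: A + 2C = -3.
Subtracting the second from the third: A - 2C = -7.
Solving: C = 1, A = -5, then B = 0.
So v_k = -5·k + 0 + 1·(-1)^k; at k=12 this is -59.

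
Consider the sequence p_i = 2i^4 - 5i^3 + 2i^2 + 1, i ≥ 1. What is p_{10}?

15201

p_{10} = 2·10^4 - 5·10^3 + 2·10^2 + 1 = 15201.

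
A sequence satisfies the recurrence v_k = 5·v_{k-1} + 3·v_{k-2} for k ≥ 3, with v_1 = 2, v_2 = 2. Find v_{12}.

Applying the relation repeatedly:
v_3 = 16, v_4 = 86, v_5 = 478, v_6 = 2648, v_7 = 14674, v_8 = 81314, v_9 = 450592, v_{10} = 2496902, v_{11} = 13836286, v_{12} = 76672136.

76672136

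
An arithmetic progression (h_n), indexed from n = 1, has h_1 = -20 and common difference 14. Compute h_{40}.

526

h_n = -20 + (n - 1)·14.
h_{40} = -20 + 39·14 = 526.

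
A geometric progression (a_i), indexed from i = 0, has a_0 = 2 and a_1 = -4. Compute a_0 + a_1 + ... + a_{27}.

-178956970

Common ratio r = -2.
a_i = 2·(-2)^(i-0).
S = 2·((-2)^28 - 1)/(-2 - 1) = 2·(268435456 - 1)/(-3) = -178956970.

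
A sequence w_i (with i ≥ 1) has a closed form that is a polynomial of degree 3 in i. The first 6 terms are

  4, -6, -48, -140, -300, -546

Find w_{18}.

-16758

1st diffs: -10, -42, -92, -160, -246.
2nd diffs: -32, -50, -68, -86.
3rd diffs: -18, -18, -18 (constant).
Newton forward-difference form: w_i = 4 + (-10)·C(i-1,1) + (-32)·C(i-1,2) + (-18)·C(i-1,3).
At i = 18: i-1 = 17, so w_{18} = 4 - 170 - 4352 - 12240 = -16758.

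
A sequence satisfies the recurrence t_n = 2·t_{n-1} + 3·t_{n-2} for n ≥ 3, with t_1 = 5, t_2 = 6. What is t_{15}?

13153167

Iterate the recurrence:
t_3 = 27  t_4 = 72  t_5 = 225  …  t_{12} = 487152  t_{13} = 1461465  t_{14} = 4384386  t_{15} = 13153167.
(Characteristic roots are 3 and -1.)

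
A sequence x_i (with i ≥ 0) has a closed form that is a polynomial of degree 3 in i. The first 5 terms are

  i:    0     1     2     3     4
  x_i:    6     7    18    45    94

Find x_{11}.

1557

1st diffs: 1, 11, 27, 49.
2nd diffs: 10, 16, 22.
3rd diffs: 6, 6 (constant).
So x_i = i^3 + 2i^2 - 2i + 6.
Evaluating at i = 11 gives x_{11} = 1557.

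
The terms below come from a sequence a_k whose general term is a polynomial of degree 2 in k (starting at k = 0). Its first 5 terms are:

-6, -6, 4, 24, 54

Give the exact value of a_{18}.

1st diffs: 0, 10, 20, 30.
2nd diffs: 10, 10, 10 (constant).
Newton forward-difference form: a_k = -6 + 10·C(k,2).
At k = 18: k = 18, so a_{18} = -6 + 1530 = 1524.

1524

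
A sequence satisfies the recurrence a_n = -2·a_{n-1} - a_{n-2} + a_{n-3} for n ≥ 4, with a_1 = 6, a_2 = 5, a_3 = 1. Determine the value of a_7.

13

Iterate the recurrence:
a_4 = -1, a_5 = 6, a_6 = -10, a_7 = 13.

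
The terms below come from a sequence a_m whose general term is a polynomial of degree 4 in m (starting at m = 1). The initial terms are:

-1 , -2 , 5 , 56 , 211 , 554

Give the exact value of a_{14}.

28066

1st diffs: -1, 7, 51, 155, 343.
2nd diffs: 8, 44, 104, 188.
3rd diffs: 36, 60, 84.
4th diffs: 24, 24 (constant).
So a_m = m^4 - 4m^3 + 3m^2 + 3m - 4.
Evaluating at m = 14 gives a_{14} = 28066.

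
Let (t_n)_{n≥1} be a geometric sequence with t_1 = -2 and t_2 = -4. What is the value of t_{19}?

-524288

Common ratio r = 2.
t_n = (-2)·2^(n-1).
t_{19} = (-2)·2^18 = -524288.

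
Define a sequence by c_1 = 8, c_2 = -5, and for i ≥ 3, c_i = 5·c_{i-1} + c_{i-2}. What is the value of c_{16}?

Iterate the recurrence:
c_3 = -17, c_4 = -90, c_5 = -467, …, c_{13} = -246828392, c_{14} = -1281676765, c_{15} = -6655212217, c_{16} = -34557737850.

-34557737850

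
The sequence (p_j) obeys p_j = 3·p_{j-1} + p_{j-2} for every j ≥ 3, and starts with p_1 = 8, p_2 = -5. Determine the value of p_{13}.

Applying the relation repeatedly:
p_3 = -7, p_4 = -26, p_5 = -85, …, p_{10} = -33434, p_{11} = -110425, p_{12} = -364709, p_{13} = -1204552.

-1204552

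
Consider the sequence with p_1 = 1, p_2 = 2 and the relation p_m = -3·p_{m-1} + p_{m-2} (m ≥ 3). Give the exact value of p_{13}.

-793079

Applying the relation repeatedly:
p_3 = -5  p_4 = 17  p_5 = -56  …  p_{10} = 22013  p_{11} = -72704  p_{12} = 240125  p_{13} = -793079.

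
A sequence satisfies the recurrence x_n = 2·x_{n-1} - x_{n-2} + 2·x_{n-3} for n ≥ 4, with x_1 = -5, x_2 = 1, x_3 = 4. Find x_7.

Compute successive terms:
x_4 = -3  x_5 = -8  x_6 = -5  x_7 = -8.

-8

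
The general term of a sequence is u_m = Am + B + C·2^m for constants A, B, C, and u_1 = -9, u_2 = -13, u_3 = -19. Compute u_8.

At m = 1, 2, 3: A + B + 2C = -9; 2A + B + 4C = -13; 3A + B + 8C = -19.
Subtracting the first from the second: A + 2C = -4.
Subtracting the second from the third: A + 4C = -6.
Solving: C = -1, A = -2, then B = -5.
Therefore u_8 = -16 + (-5) + (-1)·256 = -277.

-277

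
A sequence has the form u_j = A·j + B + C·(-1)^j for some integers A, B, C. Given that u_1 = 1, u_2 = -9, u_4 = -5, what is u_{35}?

The three given values yield: A + B - C = 1; 2A + B + C = -9; 4A + B + C = -5.
Subtracting the first from the second: A + 2C = -10.
Subtracting the second from the third: 2A = 4.
Solving: C = -6, A = 2, then B = -7.
Hence u_{35} = 2·35 + (-7) + (-6)·(-1) = 69.

69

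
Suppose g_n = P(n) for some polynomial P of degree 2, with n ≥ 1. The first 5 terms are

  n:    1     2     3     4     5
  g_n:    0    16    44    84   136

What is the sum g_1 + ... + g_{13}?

1st diffs: 16, 28, 40, 52.
2nd diffs: 12, 12, 12 (constant).
Newton forward-difference form: g_n = 16·C(n-1,1) + 12·C(n-1,2).
Continuing: …, 200, 276, 364, 464, …, g_{13} = 984.
Summing n = 1..13 (13 terms) gives 4680.

4680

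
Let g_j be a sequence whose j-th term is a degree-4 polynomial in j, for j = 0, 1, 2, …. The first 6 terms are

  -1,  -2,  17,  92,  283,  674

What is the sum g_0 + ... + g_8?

1st diffs: -1, 19, 75, 191, 391.
2nd diffs: 20, 56, 116, 200.
3rd diffs: 36, 60, 84.
4th diffs: 24, 24 (constant).
Newton forward-difference form: g_j = -1 + (-1)·C(j,1) + 20·C(j,2) + 36·C(j,3) + 24·C(j,4).
Continuing: 1373, 2512, 4247.
Summing j = 0..8 (9 terms) gives 9195.

9195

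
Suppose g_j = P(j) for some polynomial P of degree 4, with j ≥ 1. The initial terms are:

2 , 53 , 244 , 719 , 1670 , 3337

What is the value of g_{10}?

23645

1st diffs: 51, 191, 475, 951, 1667.
2nd diffs: 140, 284, 476, 716.
3rd diffs: 144, 192, 240.
4th diffs: 48, 48 (constant).
Newton forward-difference form: g_j = 2 + 51·C(j-1,1) + 140·C(j-1,2) + 144·C(j-1,3) + 48·C(j-1,4).
At j = 10: j-1 = 9, so g_{10} = 2 + 459 + 5040 + 12096 + 6048 = 23645.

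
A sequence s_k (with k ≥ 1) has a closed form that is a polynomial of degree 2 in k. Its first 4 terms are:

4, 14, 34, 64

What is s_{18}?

1534

1st diffs: 10, 20, 30.
2nd diffs: 10, 10 (constant).
So s_k = 5k^2 - 5k + 4.
Evaluating at k = 18 gives s_{18} = 1534.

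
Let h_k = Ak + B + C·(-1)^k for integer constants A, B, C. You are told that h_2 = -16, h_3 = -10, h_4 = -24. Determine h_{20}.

Plug in k = 2, 3, 4: 2A + B + C = -16; 3A + B - C = -10; 4A + B + C = -24.
Subtracting the first from the second: A - 2C = 6.
Subtracting the second from the third: A + 2C = -14.
Solving: C = -5, A = -4, then B = -3.
So h_k = -4·k + (-3) + (-5)·(-1)^k; at k=20 this is -88.

-88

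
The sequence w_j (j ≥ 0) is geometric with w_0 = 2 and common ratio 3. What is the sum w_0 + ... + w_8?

w_j = 2·3^(j-0).
S = 2·(3^9 - 1)/(3 - 1) = 2·(19683 - 1)/(2) = 19682.

19682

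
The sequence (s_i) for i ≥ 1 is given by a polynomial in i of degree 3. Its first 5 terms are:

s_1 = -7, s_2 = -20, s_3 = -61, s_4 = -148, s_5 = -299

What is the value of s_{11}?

-3557

1st diffs: -13, -41, -87, -151.
2nd diffs: -28, -46, -64.
3rd diffs: -18, -18 (constant).
Newton forward-difference form: s_i = -7 + (-13)·C(i-1,1) + (-28)·C(i-1,2) + (-18)·C(i-1,3).
At i = 11: i-1 = 10, so s_{11} = -7 - 130 - 1260 - 2160 = -3557.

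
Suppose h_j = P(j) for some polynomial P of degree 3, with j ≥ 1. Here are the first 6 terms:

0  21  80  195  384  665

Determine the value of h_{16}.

12495

1st diffs: 21, 59, 115, 189, 281.
2nd diffs: 38, 56, 74, 92.
3rd diffs: 18, 18, 18 (constant).
So h_j = 3j^3 + j^2 - 3j - 1.
Evaluating at j = 16 gives h_{16} = 12495.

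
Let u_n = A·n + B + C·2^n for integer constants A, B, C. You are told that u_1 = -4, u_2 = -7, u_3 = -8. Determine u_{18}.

262053

Write the equations: A + B + 2C = -4; 2A + B + 4C = -7; 3A + B + 8C = -8.
Subtracting the first from the second: A + 2C = -3.
Subtracting the second from the third: A + 4C = -1.
Solving: C = 1, A = -5, then B = -1.
So u_n = -5·n + (-1) + 1·2^n; at n=18 this is 262053.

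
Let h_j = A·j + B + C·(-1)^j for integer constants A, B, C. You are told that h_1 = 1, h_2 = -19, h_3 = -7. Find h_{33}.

At j = 1, 2, 3: A + B - C = 1; 2A + B + C = -19; 3A + B - C = -7.
Subtracting the first from the second: A + 2C = -20.
Subtracting the second from the third: A - 2C = 12.
Solving: C = -8, A = -4, then B = -3.
So h_j = -4·j + (-3) + (-8)·(-1)^j; at j=33 this is -127.

-127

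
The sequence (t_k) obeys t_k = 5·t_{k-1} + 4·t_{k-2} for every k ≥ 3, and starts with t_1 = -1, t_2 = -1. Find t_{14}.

Iterate the recurrence:
t_3 = -9  t_4 = -49  t_5 = -281  …  t_{11} = -9647049  t_{12} = -55003249  t_{13} = -313604441  t_{14} = -1788035201.

-1788035201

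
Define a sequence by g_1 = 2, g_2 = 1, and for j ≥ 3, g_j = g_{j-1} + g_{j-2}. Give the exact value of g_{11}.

Iterate the recurrence:
g_3 = 3  g_4 = 4  g_5 = 7  g_6 = 11  g_7 = 18  g_8 = 29  g_9 = 47  g_{10} = 76  g_{11} = 123.

123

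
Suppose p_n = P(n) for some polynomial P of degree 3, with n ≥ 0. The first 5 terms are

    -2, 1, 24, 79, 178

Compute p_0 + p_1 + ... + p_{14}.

25765

1st diffs: 3, 23, 55, 99.
2nd diffs: 20, 32, 44.
3rd diffs: 12, 12 (constant).
So p_n = 2n^3 + 4n^2 - 3n - 2.
Continuing: …, 333, 556, 859, 1254, …, p_{14} = 6228.
Summing n = 0..14 (15 terms) gives 25765.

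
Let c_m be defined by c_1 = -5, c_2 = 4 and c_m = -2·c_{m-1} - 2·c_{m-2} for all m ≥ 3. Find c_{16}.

768

Applying the relation repeatedly:
c_3 = 2, c_4 = -12, c_5 = 20, …, c_{13} = 320, c_{14} = -256, c_{15} = -128, c_{16} = 768.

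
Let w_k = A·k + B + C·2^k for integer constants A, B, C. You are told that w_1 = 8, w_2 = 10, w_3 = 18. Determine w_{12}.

Plug in k = 1, 2, 3: A + B + 2C = 8; 2A + B + 4C = 10; 3A + B + 8C = 18.
Subtracting the first from the second: A + 2C = 2.
Subtracting the second from the third: A + 4C = 8.
Solving: C = 3, A = -4, then B = 6.
Hence w_{12} = -4·12 + 6 + 3·4096 = 12246.

12246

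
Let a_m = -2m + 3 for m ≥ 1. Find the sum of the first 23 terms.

Over m = 1..23: Σm = 276.
Total = (-2)·276 + (3)·23 = -483.

-483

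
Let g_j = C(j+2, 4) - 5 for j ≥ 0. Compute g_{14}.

1815

C(16, 4) = 1820, so g_{14} = 1815.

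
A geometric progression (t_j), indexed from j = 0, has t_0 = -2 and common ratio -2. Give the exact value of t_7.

256

t_j = (-2)·(-2)^(j-0).
t_7 = (-2)·(-2)^7 = 256.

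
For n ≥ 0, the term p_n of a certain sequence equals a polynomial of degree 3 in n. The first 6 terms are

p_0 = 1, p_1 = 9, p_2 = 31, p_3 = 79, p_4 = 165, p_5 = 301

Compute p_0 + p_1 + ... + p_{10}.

1st diffs: 8, 22, 48, 86, 136.
2nd diffs: 14, 26, 38, 50.
3rd diffs: 12, 12, 12 (constant).
Newton forward-difference form: p_n = 1 + 8·C(n,1) + 14·C(n,2) + 12·C(n,3).
Continuing: …, 499, 771, 1129, 1585, …, p_{10} = 2151.
Summing n = 0..10 (11 terms) gives 6721.

6721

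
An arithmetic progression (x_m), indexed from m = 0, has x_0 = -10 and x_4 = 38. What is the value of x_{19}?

Common difference d = (38 - (-10)) / (4 - 0) = 12.
x_m = -10 + (m - 0)·12.
x_{19} = -10 + 19·12 = 218.

218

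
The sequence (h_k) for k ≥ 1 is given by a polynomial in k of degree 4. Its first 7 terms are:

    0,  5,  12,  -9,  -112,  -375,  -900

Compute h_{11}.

-8500

1st diffs: 5, 7, -21, -103, -263, -525.
2nd diffs: 2, -28, -82, -160, -262.
3rd diffs: -30, -54, -78, -102.
4th diffs: -24, -24, -24 (constant).
Newton forward-difference form: h_k = 5·C(k-1,1) + 2·C(k-1,2) + (-30)·C(k-1,3) + (-24)·C(k-1,4).
At k = 11: k-1 = 10, so h_{11} = 50 + 90 - 3600 - 5040 = -8500.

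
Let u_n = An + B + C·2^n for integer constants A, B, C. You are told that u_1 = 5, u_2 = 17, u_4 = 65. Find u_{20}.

3145841

Write the equations: A + B + 2C = 5; 2A + B + 4C = 17; 4A + B + 16C = 65.
Subtracting the first from the second: A + 2C = 12.
Subtracting the second from the third: 2A + 12C = 48.
Solving: C = 3, A = 6, then B = -7.
Hence u_{20} = 6·20 + (-7) + 3·1048576 = 3145841.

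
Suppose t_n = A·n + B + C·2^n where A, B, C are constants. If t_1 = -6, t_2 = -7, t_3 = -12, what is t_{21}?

-4194246

Plug in n = 1, 2, 3: A + B + 2C = -6; 2A + B + 4C = -7; 3A + B + 8C = -12.
Subtracting the first from the second: A + 2C = -1.
Subtracting the second from the third: A + 4C = -5.
Solving: C = -2, A = 3, then B = -5.
Hence t_{21} = 3·21 + (-5) + (-2)·2097152 = -4194246.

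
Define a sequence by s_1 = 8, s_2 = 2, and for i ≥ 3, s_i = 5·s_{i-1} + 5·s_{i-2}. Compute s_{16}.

Compute successive terms:
s_3 = 50  s_4 = 260  s_5 = 1550  …  s_{13} = 2133125000  s_{14} = 12487531250  s_{15} = 73103281250  s_{16} = 427954062500.

427954062500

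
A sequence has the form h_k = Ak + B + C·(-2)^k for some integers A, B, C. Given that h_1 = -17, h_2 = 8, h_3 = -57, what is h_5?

-187

The three given values yield: A + B - 2C = -17; 2A + B + 4C = 8; 3A + B - 8C = -57.
Subtracting the first from the second: A + 6C = 25.
Subtracting the second from the third: A - 12C = -65.
Solving: C = 5, A = -5, then B = -2.
Hence h_5 = -5·5 + (-2) + 5·(-32) = -187.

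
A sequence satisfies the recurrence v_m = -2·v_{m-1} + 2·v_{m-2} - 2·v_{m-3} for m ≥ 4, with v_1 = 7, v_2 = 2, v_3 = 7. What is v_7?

Iterate the recurrence:
v_4 = -24; v_5 = 58; v_6 = -178; v_7 = 520.

520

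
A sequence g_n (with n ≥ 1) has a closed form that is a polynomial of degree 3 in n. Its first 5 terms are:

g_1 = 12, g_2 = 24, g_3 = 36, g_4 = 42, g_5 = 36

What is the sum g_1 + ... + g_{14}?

1st diffs: 12, 12, 6, -6.
2nd diffs: 0, -6, -12.
3rd diffs: -6, -6 (constant).
Newton forward-difference form: g_n = 12 + 12·C(n-1,1) + (-6)·C(n-1,3).
Continuing: …, 12, -36, -114, -228, …, g_{14} = -1548.
Summing n = 1..14 (14 terms) gives -4746.

-4746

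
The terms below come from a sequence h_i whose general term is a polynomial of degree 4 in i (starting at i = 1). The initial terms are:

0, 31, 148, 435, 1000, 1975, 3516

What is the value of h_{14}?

48295

1st diffs: 31, 117, 287, 565, 975, 1541.
2nd diffs: 86, 170, 278, 410, 566.
3rd diffs: 84, 108, 132, 156.
4th diffs: 24, 24, 24 (constant).
Newton forward-difference form: h_i = 31·C(i-1,1) + 86·C(i-1,2) + 84·C(i-1,3) + 24·C(i-1,4).
At i = 14: i-1 = 13, so h_{14} = 403 + 6708 + 24024 + 17160 = 48295.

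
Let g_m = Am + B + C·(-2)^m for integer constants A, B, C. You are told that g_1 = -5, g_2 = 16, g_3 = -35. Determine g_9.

-2069

Write the equations: A + B - 2C = -5; 2A + B + 4C = 16; 3A + B - 8C = -35.
Subtracting the first from the second: A + 6C = 21.
Subtracting the second from the third: A - 12C = -51.
Solving: C = 4, A = -3, then B = 6.
So g_m = -3·m + 6 + 4·(-2)^m; at m=9 this is -2069.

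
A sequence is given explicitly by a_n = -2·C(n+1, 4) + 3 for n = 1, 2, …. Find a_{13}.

-1999

C(14, 4) = 1001, so a_{13} = -1999.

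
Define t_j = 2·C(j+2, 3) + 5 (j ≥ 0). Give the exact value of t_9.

C(11, 3) = 165, so t_9 = 335.

335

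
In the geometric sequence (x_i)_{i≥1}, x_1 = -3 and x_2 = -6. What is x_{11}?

Common ratio r = 2.
x_i = (-3)·2^(i-1).
x_{11} = (-3)·2^10 = -3072.

-3072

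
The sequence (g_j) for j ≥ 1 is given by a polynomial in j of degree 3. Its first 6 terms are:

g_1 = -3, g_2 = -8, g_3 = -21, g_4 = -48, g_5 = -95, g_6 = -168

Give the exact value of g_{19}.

-6213

1st diffs: -5, -13, -27, -47, -73.
2nd diffs: -8, -14, -20, -26.
3rd diffs: -6, -6, -6 (constant).
Newton forward-difference form: g_j = -3 + (-5)·C(j-1,1) + (-8)·C(j-1,2) + (-6)·C(j-1,3).
At j = 19: j-1 = 18, so g_{19} = -3 - 90 - 1224 - 4896 = -6213.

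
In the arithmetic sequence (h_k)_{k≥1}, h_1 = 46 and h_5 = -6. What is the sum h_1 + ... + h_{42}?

Common difference d = (-6 - 46) / (5 - 1) = -13.
h_k = 46 + (k - 1)·(-13).
h_{42} = -487; S = 42·(46 + (-487))/2 = -9261.

-9261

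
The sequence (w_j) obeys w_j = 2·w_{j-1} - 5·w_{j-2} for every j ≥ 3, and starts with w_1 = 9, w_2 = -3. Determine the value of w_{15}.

-784731

Iterate the recurrence:
w_3 = -51;  w_4 = -87;  w_5 = 81;  …;  w_{12} = 74073;  w_{13} = 44001;  w_{14} = -282363;  w_{15} = -784731.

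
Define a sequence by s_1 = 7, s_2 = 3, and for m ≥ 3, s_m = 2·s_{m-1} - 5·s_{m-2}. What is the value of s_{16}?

Iterate the recurrence:
s_3 = -29; s_4 = -73; s_5 = -1; …; s_{13} = 61679; s_{14} = -129477; s_{15} = -567349; s_{16} = -487313.

-487313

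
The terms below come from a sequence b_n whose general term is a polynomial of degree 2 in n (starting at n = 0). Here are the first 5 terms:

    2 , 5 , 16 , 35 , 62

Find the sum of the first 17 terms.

1st diffs: 3, 11, 19, 27.
2nd diffs: 8, 8, 8 (constant).
Newton forward-difference form: b_n = 2 + 3·C(n,1) + 8·C(n,2).
Continuing: …, 97, 140, 191, 250, …, b_{16} = 1010.
Summing n = 0..16 (17 terms) gives 5882.

5882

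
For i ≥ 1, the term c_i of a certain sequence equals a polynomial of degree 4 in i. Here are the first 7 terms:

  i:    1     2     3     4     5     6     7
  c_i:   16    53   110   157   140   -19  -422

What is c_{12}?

1st diffs: 37, 57, 47, -17, -159, -403.
2nd diffs: 20, -10, -64, -142, -244.
3rd diffs: -30, -54, -78, -102.
4th diffs: -24, -24, -24 (constant).
So c_i = -i^4 + 5i^3 + 5i^2 + 2i + 5.
Evaluating at i = 12 gives c_{12} = -11347.

-11347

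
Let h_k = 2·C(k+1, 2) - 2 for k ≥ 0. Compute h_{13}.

C(14, 2) = 91, so h_{13} = 180.

180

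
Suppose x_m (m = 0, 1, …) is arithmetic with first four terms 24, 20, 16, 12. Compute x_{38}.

-128

Common difference d = -4.
x_m = 24 + (m - 0)·(-4).
x_{38} = 24 + 38·(-4) = -128.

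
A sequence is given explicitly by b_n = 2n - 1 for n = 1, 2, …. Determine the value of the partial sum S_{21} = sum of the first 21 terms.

Over n = 1..21: Σn = 231.
Total = (2)·231 + (-1)·21 = 441.

441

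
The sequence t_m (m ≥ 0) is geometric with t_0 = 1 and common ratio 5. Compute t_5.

t_m = 1·5^(m-0).
t_5 = 1·5^5 = 3125.

3125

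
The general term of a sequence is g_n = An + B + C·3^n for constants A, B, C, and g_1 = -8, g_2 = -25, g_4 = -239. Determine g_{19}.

The three given values yield: A + B + 3C = -8; 2A + B + 9C = -25; 4A + B + 81C = -239.
Subtracting the first from the second: A + 6C = -17.
Subtracting the second from the third: 2A + 72C = -214.
Solving: C = -3, A = 1, then B = 0.
Hence g_{19} = 1·19 + 0 + (-3)·1162261467 = -3486784382.

-3486784382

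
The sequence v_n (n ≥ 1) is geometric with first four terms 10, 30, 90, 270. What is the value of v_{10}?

196830

Common ratio r = 3.
v_n = 10·3^(n-1).
v_{10} = 10·3^9 = 196830.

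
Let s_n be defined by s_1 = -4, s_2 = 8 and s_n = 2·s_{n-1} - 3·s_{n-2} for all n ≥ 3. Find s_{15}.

s_3 = 28; s_4 = 32; s_5 = -20; …; s_{12} = -2368; s_{13} = -6836; s_{14} = -6568; s_{15} = 7372.

7372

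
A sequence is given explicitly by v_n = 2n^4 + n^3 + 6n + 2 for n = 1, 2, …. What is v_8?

8754

v_8 = 2·8^4 + 1·8^3 + 6·8 + 2 = 8754.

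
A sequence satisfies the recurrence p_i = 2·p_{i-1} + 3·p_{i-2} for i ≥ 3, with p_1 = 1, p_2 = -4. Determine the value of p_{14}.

Step forward from the initial values:
p_3 = -5;  p_4 = -22;  p_5 = -59;  …;  p_{11} = -44285;  p_{12} = -132862;  p_{13} = -398579;  p_{14} = -1195744.
(Characteristic roots are 3 and -1.)

-1195744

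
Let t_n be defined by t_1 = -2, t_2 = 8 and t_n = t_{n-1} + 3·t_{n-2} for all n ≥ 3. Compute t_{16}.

Step forward from the initial values:
t_3 = 2, t_4 = 26, t_5 = 32, …, t_{13} = 33182, t_{14} = 76712, t_{15} = 176258, t_{16} = 406394.

406394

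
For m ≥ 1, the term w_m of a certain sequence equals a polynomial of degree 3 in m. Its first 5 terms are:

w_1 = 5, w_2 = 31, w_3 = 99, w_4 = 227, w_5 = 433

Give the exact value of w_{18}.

18399

1st diffs: 26, 68, 128, 206.
2nd diffs: 42, 60, 78.
3rd diffs: 18, 18 (constant).
Newton forward-difference form: w_m = 5 + 26·C(m-1,1) + 42·C(m-1,2) + 18·C(m-1,3).
At m = 18: m-1 = 17, so w_{18} = 5 + 442 + 5712 + 12240 = 18399.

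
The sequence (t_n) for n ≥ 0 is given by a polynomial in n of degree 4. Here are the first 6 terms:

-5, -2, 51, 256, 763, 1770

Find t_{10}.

1st diffs: 3, 53, 205, 507, 1007.
2nd diffs: 50, 152, 302, 500.
3rd diffs: 102, 150, 198.
4th diffs: 48, 48 (constant).
So t_n = 2n^4 + 5n^3 - 4n^2 - 5.
Evaluating at n = 10 gives t_{10} = 24595.

24595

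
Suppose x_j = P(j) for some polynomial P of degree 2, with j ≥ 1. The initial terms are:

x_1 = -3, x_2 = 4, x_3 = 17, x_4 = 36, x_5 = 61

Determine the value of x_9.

221

1st diffs: 7, 13, 19, 25.
2nd diffs: 6, 6, 6 (constant).
So x_j = 3j^2 - 2j - 4.
Evaluating at j = 9 gives x_9 = 221.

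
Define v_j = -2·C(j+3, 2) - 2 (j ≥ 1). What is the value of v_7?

C(10, 2) = 45, so v_7 = -92.

-92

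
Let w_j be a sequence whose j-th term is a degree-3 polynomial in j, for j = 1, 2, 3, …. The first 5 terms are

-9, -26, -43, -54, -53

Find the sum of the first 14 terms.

1st diffs: -17, -17, -11, 1.
2nd diffs: 0, 6, 12.
3rd diffs: 6, 6 (constant).
Newton forward-difference form: w_j = -9 + (-17)·C(j-1,1) + 6·C(j-1,3).
Continuing: …, -34, 9, 82, 191, …, w_{14} = 1486.
Summing j = 1..14 (14 terms) gives 4333.

4333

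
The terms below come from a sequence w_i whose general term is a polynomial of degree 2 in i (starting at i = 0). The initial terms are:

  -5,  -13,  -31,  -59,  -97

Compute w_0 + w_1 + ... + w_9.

-1610

1st diffs: -8, -18, -28, -38.
2nd diffs: -10, -10, -10 (constant).
Newton forward-difference form: w_i = -5 + (-8)·C(i,1) + (-10)·C(i,2).
Continuing: …, -145, -203, -271, -349, …, w_9 = -437.
Summing i = 0..9 (10 terms) gives -1610.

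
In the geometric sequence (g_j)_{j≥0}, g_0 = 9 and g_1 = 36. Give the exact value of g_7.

Common ratio r = 4.
g_j = 9·4^(j-0).
g_7 = 9·4^7 = 147456.

147456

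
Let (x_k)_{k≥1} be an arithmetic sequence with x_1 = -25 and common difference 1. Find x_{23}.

x_k = -25 + (k - 1)·1.
x_{23} = -25 + 22·1 = -3.

-3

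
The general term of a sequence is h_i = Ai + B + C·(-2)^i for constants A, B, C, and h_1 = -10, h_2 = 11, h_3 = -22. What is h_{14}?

49187

At i = 1, 2, 3: A + B - 2C = -10; 2A + B + 4C = 11; 3A + B - 8C = -22.
Subtracting the first from the second: A + 6C = 21.
Subtracting the second from the third: A - 12C = -33.
Solving: C = 3, A = 3, then B = -7.
Therefore h_{14} = 42 + (-7) + 3·16384 = 49187.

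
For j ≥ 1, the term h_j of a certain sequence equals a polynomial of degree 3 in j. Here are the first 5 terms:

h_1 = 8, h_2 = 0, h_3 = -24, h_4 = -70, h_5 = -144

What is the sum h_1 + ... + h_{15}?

1st diffs: -8, -24, -46, -74.
2nd diffs: -16, -22, -28.
3rd diffs: -6, -6 (constant).
Newton forward-difference form: h_j = 8 + (-8)·C(j-1,1) + (-16)·C(j-1,2) + (-6)·C(j-1,3).
Continuing: …, -252, -400, -594, -840, …, h_{15} = -3744.
Summing j = 1..15 (15 terms) gives -16190.

-16190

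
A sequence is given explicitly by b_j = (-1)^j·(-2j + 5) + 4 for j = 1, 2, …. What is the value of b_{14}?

-19

(-1)^14 = 1; -2j + 5 at j=14 is -23; so b_{14} = -19.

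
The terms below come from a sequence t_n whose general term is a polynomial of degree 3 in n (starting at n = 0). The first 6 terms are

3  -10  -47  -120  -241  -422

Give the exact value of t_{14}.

1st diffs: -13, -37, -73, -121, -181.
2nd diffs: -24, -36, -48, -60.
3rd diffs: -12, -12, -12 (constant).
Newton forward-difference form: t_n = 3 + (-13)·C(n,1) + (-24)·C(n,2) + (-12)·C(n,3).
At n = 14: n = 14, so t_{14} = 3 - 182 - 2184 - 4368 = -6731.

-6731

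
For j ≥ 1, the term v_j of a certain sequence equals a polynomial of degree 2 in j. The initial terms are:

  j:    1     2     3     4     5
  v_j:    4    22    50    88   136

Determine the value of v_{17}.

1st diffs: 18, 28, 38, 48.
2nd diffs: 10, 10, 10 (constant).
So v_j = 5j^2 + 3j - 4.
Evaluating at j = 17 gives v_{17} = 1492.

1492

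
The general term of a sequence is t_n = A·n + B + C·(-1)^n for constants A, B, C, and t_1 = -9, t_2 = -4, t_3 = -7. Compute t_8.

2

The three given values yield: A + B - C = -9; 2A + B + C = -4; 3A + B - C = -7.
Subtracting the first from the second: A + 2C = 5.
Subtracting the second from the third: A - 2C = -3.
Solving: C = 2, A = 1, then B = -8.
Hence t_8 = 1·8 + (-8) + 2·1 = 2.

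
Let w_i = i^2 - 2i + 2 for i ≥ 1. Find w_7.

37

w_7 = 1·7^2 - 2·7 + 2 = 37.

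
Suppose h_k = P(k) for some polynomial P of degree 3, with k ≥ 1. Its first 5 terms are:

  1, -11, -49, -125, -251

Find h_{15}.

-6901

1st diffs: -12, -38, -76, -126.
2nd diffs: -26, -38, -50.
3rd diffs: -12, -12 (constant).
Newton forward-difference form: h_k = 1 + (-12)·C(k-1,1) + (-26)·C(k-1,2) + (-12)·C(k-1,3).
At k = 15: k-1 = 14, so h_{15} = 1 - 168 - 2366 - 4368 = -6901.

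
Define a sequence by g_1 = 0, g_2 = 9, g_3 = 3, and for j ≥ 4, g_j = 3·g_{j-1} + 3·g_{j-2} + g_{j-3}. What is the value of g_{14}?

Compute successive terms:
g_4 = 36;  g_5 = 126;  g_6 = 489;  …;  g_{11} = 412083;  g_{12} = 1585416;  g_{13} = 6099606;  g_{14} = 23467149.

23467149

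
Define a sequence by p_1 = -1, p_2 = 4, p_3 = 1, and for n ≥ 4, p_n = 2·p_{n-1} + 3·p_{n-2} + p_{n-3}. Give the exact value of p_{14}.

Step forward from the initial values:
p_4 = 13; p_5 = 33; p_6 = 106; …; p_{11} = 29173; p_{12} = 89841; p_{13} = 276674; p_{14} = 852044.

852044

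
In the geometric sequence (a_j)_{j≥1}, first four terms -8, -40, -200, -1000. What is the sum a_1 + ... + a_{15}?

Common ratio r = 5.
a_j = (-8)·5^(j-1).
S = (-8)·(5^15 - 1)/(5 - 1) = (-8)·(30517578125 - 1)/(4) = -61035156248.

-61035156248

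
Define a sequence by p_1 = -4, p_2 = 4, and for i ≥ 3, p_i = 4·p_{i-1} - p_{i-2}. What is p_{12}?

2864140

Iterate the recurrence:
p_3 = 20  p_4 = 76  p_5 = 284  p_6 = 1060  p_7 = 3956  p_8 = 14764  p_9 = 55100  p_{10} = 205636  p_{11} = 767444  p_{12} = 2864140.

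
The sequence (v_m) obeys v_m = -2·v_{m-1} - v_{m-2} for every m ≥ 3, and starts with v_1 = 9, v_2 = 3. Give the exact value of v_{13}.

v_3 = -15; v_4 = 27; v_5 = -39; …; v_{10} = 99; v_{11} = -111; v_{12} = 123; v_{13} = -135.
(Characteristic roots are -1 and -1.)

-135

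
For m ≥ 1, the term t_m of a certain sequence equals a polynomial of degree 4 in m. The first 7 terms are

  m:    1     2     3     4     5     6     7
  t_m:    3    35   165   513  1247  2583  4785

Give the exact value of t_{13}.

1st diffs: 32, 130, 348, 734, 1336, 2202.
2nd diffs: 98, 218, 386, 602, 866.
3rd diffs: 120, 168, 216, 264.
4th diffs: 48, 48, 48 (constant).
Newton forward-difference form: t_m = 3 + 32·C(m-1,1) + 98·C(m-1,2) + 120·C(m-1,3) + 48·C(m-1,4).
At m = 13: m-1 = 12, so t_{13} = 3 + 384 + 6468 + 26400 + 23760 = 57015.

57015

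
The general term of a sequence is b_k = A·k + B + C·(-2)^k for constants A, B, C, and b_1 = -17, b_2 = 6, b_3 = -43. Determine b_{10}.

Write the equations: A + B - 2C = -17; 2A + B + 4C = 6; 3A + B - 8C = -43.
Subtracting the first from the second: A + 6C = 23.
Subtracting the second from the third: A - 12C = -49.
Solving: C = 4, A = -1, then B = -8.
Therefore b_{10} = -10 + (-8) + 4·1024 = 4078.

4078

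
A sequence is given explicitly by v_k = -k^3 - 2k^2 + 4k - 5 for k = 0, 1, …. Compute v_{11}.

v_{11} = -1·11^3 - 2·11^2 + 4·11 - 5 = -1534.

-1534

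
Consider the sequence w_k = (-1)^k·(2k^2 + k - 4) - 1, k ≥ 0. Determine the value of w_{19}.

(-1)^19 = -1; 2k^2 + k - 4 at k=19 is 737; so w_{19} = -738.

-738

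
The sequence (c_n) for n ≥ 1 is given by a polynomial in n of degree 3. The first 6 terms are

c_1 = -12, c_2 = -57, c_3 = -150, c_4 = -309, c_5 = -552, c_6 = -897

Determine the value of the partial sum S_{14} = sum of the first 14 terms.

1st diffs: -45, -93, -159, -243, -345.
2nd diffs: -48, -66, -84, -102.
3rd diffs: -18, -18, -18 (constant).
So c_n = -3n^3 - 6n^2 - 6n + 3.
Continuing: …, -1362, -1965, -2724, -3657, …, c_{14} = -9489.
Summing n = 1..14 (14 terms) gives -39753.

-39753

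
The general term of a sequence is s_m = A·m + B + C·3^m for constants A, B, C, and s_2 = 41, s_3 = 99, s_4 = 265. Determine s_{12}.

1594377

Write the equations: 2A + B + 9C = 41; 3A + B + 27C = 99; 4A + B + 81C = 265.
Subtracting the first from the second: A + 18C = 58.
Subtracting the second from the third: A + 54C = 166.
Solving: C = 3, A = 4, then B = 6.
Therefore s_{12} = 48 + 6 + 3·531441 = 1594377.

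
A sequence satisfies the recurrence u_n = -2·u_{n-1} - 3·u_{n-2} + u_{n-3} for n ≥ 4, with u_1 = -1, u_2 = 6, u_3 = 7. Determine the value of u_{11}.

Iterate the recurrence:
u_4 = -33, u_5 = 51, u_6 = 4, u_7 = -194, u_8 = 427, u_9 = -268, u_{10} = -939, u_{11} = 3109.

3109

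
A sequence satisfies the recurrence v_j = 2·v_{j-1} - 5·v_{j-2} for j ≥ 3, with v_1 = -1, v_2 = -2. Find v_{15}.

68381

Step forward from the initial values:
v_3 = 1; v_4 = 12; v_5 = 19; …; v_{12} = -5148; v_{13} = -16901; v_{14} = -8062; v_{15} = 68381.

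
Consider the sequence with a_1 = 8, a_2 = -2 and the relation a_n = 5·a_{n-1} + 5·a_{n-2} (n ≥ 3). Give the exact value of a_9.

993750

Compute successive terms:
a_3 = 30  a_4 = 140  a_5 = 850  a_6 = 4950  a_7 = 29000  a_8 = 169750  a_9 = 993750.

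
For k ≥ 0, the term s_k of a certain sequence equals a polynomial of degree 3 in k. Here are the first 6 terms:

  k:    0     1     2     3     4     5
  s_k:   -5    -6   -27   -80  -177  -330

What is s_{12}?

-3977

1st diffs: -1, -21, -53, -97, -153.
2nd diffs: -20, -32, -44, -56.
3rd diffs: -12, -12, -12 (constant).
Newton forward-difference form: s_k = -5 + (-1)·C(k,1) + (-20)·C(k,2) + (-12)·C(k,3).
At k = 12: k = 12, so s_{12} = -5 - 12 - 1320 - 2640 = -3977.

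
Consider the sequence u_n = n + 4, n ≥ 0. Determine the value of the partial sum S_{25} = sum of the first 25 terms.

Over n = 0..24: Σn = 300.
Total = (1)·300 + (4)·25 = 400.

400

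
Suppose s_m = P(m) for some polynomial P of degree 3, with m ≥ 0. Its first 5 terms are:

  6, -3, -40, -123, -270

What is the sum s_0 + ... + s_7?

1st diffs: -9, -37, -83, -147.
2nd diffs: -28, -46, -64.
3rd diffs: -18, -18 (constant).
Newton forward-difference form: s_m = 6 + (-9)·C(m,1) + (-28)·C(m,2) + (-18)·C(m,3).
Continuing: -499, -828, -1275.
Summing m = 0..7 (8 terms) gives -3032.

-3032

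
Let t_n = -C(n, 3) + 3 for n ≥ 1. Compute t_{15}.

C(15, 3) = 455, so t_{15} = -452.

-452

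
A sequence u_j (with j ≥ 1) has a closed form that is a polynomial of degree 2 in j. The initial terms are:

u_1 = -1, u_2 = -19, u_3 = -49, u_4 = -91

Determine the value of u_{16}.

-1531

1st diffs: -18, -30, -42.
2nd diffs: -12, -12 (constant).
Newton forward-difference form: u_j = -1 + (-18)·C(j-1,1) + (-12)·C(j-1,2).
At j = 16: j-1 = 15, so u_{16} = -1 - 270 - 1260 = -1531.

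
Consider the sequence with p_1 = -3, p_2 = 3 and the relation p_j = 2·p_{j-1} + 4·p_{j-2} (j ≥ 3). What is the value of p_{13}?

p_3 = -6  p_4 = 0  p_5 = -24  …  p_{10} = -6144  p_{11} = -19968  p_{12} = -64512  p_{13} = -208896.

-208896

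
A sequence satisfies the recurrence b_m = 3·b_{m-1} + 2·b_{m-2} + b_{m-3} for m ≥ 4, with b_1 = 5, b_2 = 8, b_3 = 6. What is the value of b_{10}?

Applying the relation repeatedly:
b_4 = 39  b_5 = 137  b_6 = 495  b_7 = 1798  b_8 = 6521  b_9 = 23654  b_{10} = 85802.

85802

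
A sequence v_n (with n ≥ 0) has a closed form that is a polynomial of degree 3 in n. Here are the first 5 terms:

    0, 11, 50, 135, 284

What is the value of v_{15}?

1st diffs: 11, 39, 85, 149.
2nd diffs: 28, 46, 64.
3rd diffs: 18, 18 (constant).
So v_n = 3n^3 + 5n^2 + 3n.
Evaluating at n = 15 gives v_{15} = 11295.

11295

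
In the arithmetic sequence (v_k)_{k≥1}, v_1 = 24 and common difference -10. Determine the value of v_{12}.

-86

v_k = 24 + (k - 1)·(-10).
v_{12} = 24 + 11·(-10) = -86.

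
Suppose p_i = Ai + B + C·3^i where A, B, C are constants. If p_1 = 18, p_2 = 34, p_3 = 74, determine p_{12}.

1062938

At i = 1, 2, 3: A + B + 3C = 18; 2A + B + 9C = 34; 3A + B + 27C = 74.
Subtracting the first from the second: A + 6C = 16.
Subtracting the second from the third: A + 18C = 40.
Solving: C = 2, A = 4, then B = 8.
So p_i = 4·i + 8 + 2·3^i; at i=12 this is 1062938.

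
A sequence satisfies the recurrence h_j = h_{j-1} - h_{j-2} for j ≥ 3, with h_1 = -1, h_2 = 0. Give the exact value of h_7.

Iterate the recurrence:
h_3 = 1; h_4 = 1; h_5 = 0; h_6 = -1; h_7 = -1.

-1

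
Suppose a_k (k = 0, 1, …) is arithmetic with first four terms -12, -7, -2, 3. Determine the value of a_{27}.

Common difference d = 5.
a_k = -12 + (k - 0)·5.
a_{27} = -12 + 27·5 = 123.

123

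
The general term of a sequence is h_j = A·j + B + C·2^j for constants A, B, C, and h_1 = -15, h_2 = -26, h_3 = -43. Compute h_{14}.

At j = 1, 2, 3: A + B + 2C = -15; 2A + B + 4C = -26; 3A + B + 8C = -43.
Subtracting the first from the second: A + 2C = -11.
Subtracting the second from the third: A + 4C = -17.
Solving: C = -3, A = -5, then B = -4.
Therefore h_{14} = -70 + (-4) + (-3)·16384 = -49226.

-49226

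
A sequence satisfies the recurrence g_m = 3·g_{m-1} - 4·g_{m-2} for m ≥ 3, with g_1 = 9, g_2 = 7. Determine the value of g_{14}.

-74873

Compute successive terms:
g_3 = -15  g_4 = -73  g_5 = -159  …  g_{11} = 1329  g_{12} = -11785  g_{13} = -40671  g_{14} = -74873.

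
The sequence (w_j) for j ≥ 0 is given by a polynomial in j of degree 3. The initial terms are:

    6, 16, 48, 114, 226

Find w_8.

1374

1st diffs: 10, 32, 66, 112.
2nd diffs: 22, 34, 46.
3rd diffs: 12, 12 (constant).
So w_j = 2j^3 + 5j^2 + 3j + 6.
Evaluating at j = 8 gives w_8 = 1374.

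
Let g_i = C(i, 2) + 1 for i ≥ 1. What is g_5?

11

C(5, 2) = 10, so g_5 = 11.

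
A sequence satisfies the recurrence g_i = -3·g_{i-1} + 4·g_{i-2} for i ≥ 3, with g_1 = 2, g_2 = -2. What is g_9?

52430

Step forward from the initial values:
g_3 = 14;  g_4 = -50;  g_5 = 206;  g_6 = -818;  g_7 = 3278;  g_8 = -13106;  g_9 = 52430.
(Characteristic roots are 1 and -4.)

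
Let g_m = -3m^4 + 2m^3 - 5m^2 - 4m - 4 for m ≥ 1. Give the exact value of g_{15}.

-146314

g_{15} = -3·15^4 + 2·15^3 - 5·15^2 - 4·15 - 4 = -146314.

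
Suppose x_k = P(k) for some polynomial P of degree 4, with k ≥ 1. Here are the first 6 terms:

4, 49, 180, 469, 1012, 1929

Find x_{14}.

1st diffs: 45, 131, 289, 543, 917.
2nd diffs: 86, 158, 254, 374.
3rd diffs: 72, 96, 120.
4th diffs: 24, 24 (constant).
So x_k = k^4 + 2k^3 + 6k^2 - 2k - 3.
Evaluating at k = 14 gives x_{14} = 45049.

45049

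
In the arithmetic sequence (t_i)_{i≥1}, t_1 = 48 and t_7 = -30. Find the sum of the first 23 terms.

-2185

Common difference d = (-30 - 48) / (7 - 1) = -13.
t_i = 48 + (i - 1)·(-13).
t_{23} = -238; S = 23·(48 + (-238))/2 = -2185.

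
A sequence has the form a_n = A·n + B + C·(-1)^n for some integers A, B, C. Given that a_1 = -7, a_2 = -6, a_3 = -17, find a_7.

-37

At n = 1, 2, 3: A + B - C = -7; 2A + B + C = -6; 3A + B - C = -17.
Subtracting the first from the second: A + 2C = 1.
Subtracting the second from the third: A - 2C = -11.
Solving: C = 3, A = -5, then B = 1.
So a_n = -5·n + 1 + 3·(-1)^n; at n=7 this is -37.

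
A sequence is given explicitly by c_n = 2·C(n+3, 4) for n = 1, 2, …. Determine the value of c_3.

C(6, 4) = 15, so c_3 = 30.

30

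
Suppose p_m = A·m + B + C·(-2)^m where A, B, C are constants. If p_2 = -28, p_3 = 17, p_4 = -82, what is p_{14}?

The three given values yield: 2A + B + 4C = -28; 3A + B - 8C = 17; 4A + B + 16C = -82.
Subtracting the first from the second: A - 12C = 45.
Subtracting the second from the third: A + 24C = -99.
Solving: C = -4, A = -3, then B = -6.
Therefore p_{14} = -42 + (-6) + (-4)·16384 = -65584.

-65584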